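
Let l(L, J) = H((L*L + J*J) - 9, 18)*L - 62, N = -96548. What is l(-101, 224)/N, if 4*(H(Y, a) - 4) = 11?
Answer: 2975/386192 ≈ 0.0077034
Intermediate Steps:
H(Y, a) = 27/4 (H(Y, a) = 4 + (¼)*11 = 4 + 11/4 = 27/4)
l(L, J) = -62 + 27*L/4 (l(L, J) = 27*L/4 - 62 = -62 + 27*L/4)
l(-101, 224)/N = (-62 + (27/4)*(-101))/(-96548) = (-62 - 2727/4)*(-1/96548) = -2975/4*(-1/96548) = 2975/386192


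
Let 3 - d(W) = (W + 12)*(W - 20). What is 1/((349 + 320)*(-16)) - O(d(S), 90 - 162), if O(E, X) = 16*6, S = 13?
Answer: -1027585/10704 ≈ -96.000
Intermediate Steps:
d(W) = 3 - (-20 + W)*(12 + W) (d(W) = 3 - (W + 12)*(W - 20) = 3 - (12 + W)*(-20 + W) = 3 - (-20 + W)*(12 + W))
O(E, X) = 96
1/((349 + 320)*(-16)) - O(d(S), 90 - 162) = 1/((349 + 320)*(-16)) - 1*96 = 1/(669*(-16)) - 96 = 1/(-10704) - 96 = -1/10704 - 96 = -1027585/10704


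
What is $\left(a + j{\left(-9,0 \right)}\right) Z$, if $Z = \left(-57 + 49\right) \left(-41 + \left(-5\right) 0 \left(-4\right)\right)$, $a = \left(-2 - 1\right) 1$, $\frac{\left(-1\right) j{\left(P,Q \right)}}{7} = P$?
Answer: $19680$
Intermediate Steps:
$j{\left(P,Q \right)} = - 7 P$
$a = -3$ ($a = \left(-3\right) 1 = -3$)
$Z = 328$ ($Z = - 8 \left(-41 + 0 \left(-4\right)\right) = - 8 \left(-41 + 0\right) = \left(-8\right) \left(-41\right) = 328$)
$\left(a + j{\left(-9,0 \right)}\right) Z = \left(-3 - -63\right) 328 = \left(-3 + 63\right) 328 = 60 \cdot 328 = 19680$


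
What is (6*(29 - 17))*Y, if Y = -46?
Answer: -3312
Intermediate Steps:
(6*(29 - 17))*Y = (6*(29 - 17))*(-46) = (6*12)*(-46) = 72*(-46) = -3312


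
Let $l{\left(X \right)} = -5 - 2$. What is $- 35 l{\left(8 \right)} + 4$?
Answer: $249$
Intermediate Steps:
$l{\left(X \right)} = -7$ ($l{\left(X \right)} = -5 - 2 = -7$)
$- 35 l{\left(8 \right)} + 4 = \left(-35\right) \left(-7\right) + 4 = 245 + 4 = 249$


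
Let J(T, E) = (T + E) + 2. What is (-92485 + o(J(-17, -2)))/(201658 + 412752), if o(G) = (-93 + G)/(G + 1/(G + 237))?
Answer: -69155443/459455798 ≈ -0.15052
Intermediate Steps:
J(T, E) = 2 + E + T (J(T, E) = (E + T) + 2 = 2 + E + T)
o(G) = (-93 + G)/(G + 1/(237 + G))
(-92485 + o(J(-17, -2)))/(201658 + 412752) = (-92485 + (-22041 + (2 - 2 - 17)² + 144*(2 - 2 - 17))/(1 + (2 - 2 - 17)² + 237*(2 - 2 - 17)))/(201658 + 412752) = (-92485 + (-22041 + (-17)² + 144*(-17))/(1 + (-17)² + 237*(-17)))/614410 = (-92485 + (-22041 + 289 - 2448)/(1 + 289 - 4029))*(1/614410) = (-92485 - 24200/(-3739))*(1/614410) = (-92485 - 1/3739*(-24200))*(1/614410) = (-92485 + 24200/3739)*(1/614410) = -345777215/3739*1/614410 = -69155443/459455798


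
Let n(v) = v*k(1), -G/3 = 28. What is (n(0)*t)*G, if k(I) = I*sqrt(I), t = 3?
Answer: 0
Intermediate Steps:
G = -84 (G = -3*28 = -84)
k(I) = I**(3/2)
n(v) = v (n(v) = v*1**(3/2) = v*1 = v)
(n(0)*t)*G = (0*3)*(-84) = 0*(-84) = 0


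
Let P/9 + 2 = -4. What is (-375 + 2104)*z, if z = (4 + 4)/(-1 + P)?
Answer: -13832/55 ≈ -251.49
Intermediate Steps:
P = -54 (P = -18 + 9*(-4) = -18 - 36 = -54)
z = -8/55 (z = (4 + 4)/(-1 - 54) = 8/(-55) = 8*(-1/55) = -8/55 ≈ -0.14545)
(-375 + 2104)*z = (-375 + 2104)*(-8/55) = 1729*(-8/55) = -13832/55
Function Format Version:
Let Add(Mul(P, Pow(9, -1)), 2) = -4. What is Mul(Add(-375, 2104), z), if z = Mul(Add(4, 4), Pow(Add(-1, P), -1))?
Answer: Rational(-13832, 55) ≈ -251.49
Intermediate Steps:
P = -54 (P = Add(-18, Mul(9, -4)) = Add(-18, -36) = -54)
z = Rational(-8, 55) (z = Mul(Add(4, 4), Pow(Add(-1, -54), -1)) = Mul(8, Pow(-55, -1)) = Mul(8, Rational(-1, 55)) = Rational(-8, 55) ≈ -0.14545)
Mul(Add(-375, 2104), z) = Mul(Add(-375, 2104), Rational(-8, 55)) = Mul(1729, Rational(-8, 55)) = Rational(-13832, 55)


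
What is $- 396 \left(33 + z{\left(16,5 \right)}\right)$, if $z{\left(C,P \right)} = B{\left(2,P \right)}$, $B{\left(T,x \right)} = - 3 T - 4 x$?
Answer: $-2772$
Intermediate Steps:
$B{\left(T,x \right)} = - 4 x - 3 T$
$z{\left(C,P \right)} = -6 - 4 P$ ($z{\left(C,P \right)} = - 4 P - 6 = -6 - 4 P$)
$- 396 \left(33 + z{\left(16,5 \right)}\right) = - 396 \left(33 - 26\right) = \left(-396\right) 7 = -2772$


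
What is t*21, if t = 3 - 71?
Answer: -1428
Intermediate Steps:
t = -68
t*21 = -68*21 = -1428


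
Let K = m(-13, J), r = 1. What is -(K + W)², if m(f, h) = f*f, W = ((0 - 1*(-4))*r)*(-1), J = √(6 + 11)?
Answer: -27225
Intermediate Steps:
J = √17 ≈ 4.1231
W = -4 (W = ((0 - 1*(-4))*1)*(-1) = ((0 + 4)*1)*(-1) = (4*1)*(-1) = 4*(-1) = -4)
m(f, h) = f²
K = 169 (K = (-13)² = 169)
-(K + W)² = -(169 - 4)² = -1*165² = -1*27225 = -27225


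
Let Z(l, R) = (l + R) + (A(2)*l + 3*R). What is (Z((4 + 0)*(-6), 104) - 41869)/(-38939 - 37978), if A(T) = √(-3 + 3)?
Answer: 41477/76917 ≈ 0.53924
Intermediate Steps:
A(T) = 0 (A(T) = √0 = 0)
Z(l, R) = l + 4*R (Z(l, R) = (l + R) + (0*l + 3*R) = (R + l) + (0 + 3*R) = (R + l) + 3*R = l + 4*R)
(Z((4 + 0)*(-6), 104) - 41869)/(-38939 - 37978) = (((4 + 0)*(-6) + 4*104) - 41869)/(-38939 - 37978) = ((4*(-6) + 416) - 41869)/(-76917) = ((-24 + 416) - 41869)*(-1/76917) = (392 - 41869)*(-1/76917) = -41477*(-1/76917) = 41477/76917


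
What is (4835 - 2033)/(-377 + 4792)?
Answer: 2802/4415 ≈ 0.63465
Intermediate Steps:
(4835 - 2033)/(-377 + 4792) = 2802/4415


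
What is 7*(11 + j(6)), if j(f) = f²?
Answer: 329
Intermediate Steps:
7*(11 + j(6)) = 7*(11 + 6²) = 7*(11 + 36) = 7*47 = 329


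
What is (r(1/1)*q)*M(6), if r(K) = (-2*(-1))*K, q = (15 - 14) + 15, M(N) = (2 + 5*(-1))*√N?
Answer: -96*√6 ≈ -235.15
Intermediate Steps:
M(N) = -3*√N (M(N) = (2 - 5)*√N = -3*√N)
q = 16 (q = 1 + 15 = 16)
r(K) = 2*K
(r(1/1)*q)*M(6) = ((2/1)*16)*(-3*√6) = ((2*1)*16)*(-3*√6) = (2*16)*(-3*√6) = 32*(-3*√6) = -96*√6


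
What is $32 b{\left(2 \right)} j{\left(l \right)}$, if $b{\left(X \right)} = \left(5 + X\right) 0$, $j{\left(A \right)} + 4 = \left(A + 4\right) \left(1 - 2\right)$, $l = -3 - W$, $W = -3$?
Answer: $0$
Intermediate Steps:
$l = 0$ ($l = -3 - -3 = -3 + 3 = 0$)
$j{\left(A \right)} = -8 - A$ ($j{\left(A \right)} = -4 + \left(A + 4\right) \left(1 - 2\right) = -4 + \left(4 + A\right) \left(-1\right) = -4 - \left(4 + A\right) = -8 - A$)
$b{\left(X \right)} = 0$
$32 b{\left(2 \right)} j{\left(l \right)} = 32 \cdot 0 \left(-8 - 0\right) = 0 \left(-8 + 0\right) = 0 \left(-8\right) = 0$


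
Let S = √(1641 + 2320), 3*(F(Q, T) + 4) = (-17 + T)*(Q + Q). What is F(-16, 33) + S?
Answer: -524/3 + √3961 ≈ -111.73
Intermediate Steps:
F(Q, T) = -4 + 2*Q*(-17 + T)/3 (F(Q, T) = -4 + ((-17 + T)*(Q + Q))/3 = -4 + ((-17 + T)*(2*Q))/3 = -4 + (2*Q*(-17 + T))/3 = -4 + 2*Q*(-17 + T)/3)
S = √3961 ≈ 62.936
F(-16, 33) + S = (-4 - 34/3*(-16) + (⅔)*(-16)*33) + √3961 = (-4 + 544/3 - 352) + √3961 = -524/3 + √3961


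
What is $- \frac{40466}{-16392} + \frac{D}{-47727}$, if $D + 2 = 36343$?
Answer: $\frac{222603185}{130390164} \approx 1.7072$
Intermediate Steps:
$D = 36341$ ($D = -2 + 36343 = 36341$)
$- \frac{40466}{-16392} + \frac{D}{-47727} = - \frac{40466}{-16392} + \frac{36341}{-47727} = \left(-40466\right) \left(- \frac{1}{16392}\right) + 36341 \left(- \frac{1}{47727}\right) = \frac{20233}{8196} - \frac{36341}{47727} = \frac{222603185}{130390164}$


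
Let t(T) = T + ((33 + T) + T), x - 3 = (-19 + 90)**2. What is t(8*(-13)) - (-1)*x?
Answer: 4765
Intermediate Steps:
x = 5044 (x = 3 + (-19 + 90)**2 = 3 + 71**2 = 3 + 5041 = 5044)
t(T) = 33 + 3*T (t(T) = T + (33 + 2*T) = 33 + 3*T)
t(8*(-13)) - (-1)*x = (33 + 3*(8*(-13))) - (-1)*5044 = (33 + 3*(-104)) - 1*(-5044) = (33 - 312) + 5044 = -279 + 5044 = 4765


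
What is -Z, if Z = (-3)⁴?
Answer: -81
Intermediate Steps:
Z = 81
-Z = -1*81 = -81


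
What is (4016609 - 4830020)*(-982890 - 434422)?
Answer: 1152857171232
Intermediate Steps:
(4016609 - 4830020)*(-982890 - 434422) = -813411*(-1417312) = 1152857171232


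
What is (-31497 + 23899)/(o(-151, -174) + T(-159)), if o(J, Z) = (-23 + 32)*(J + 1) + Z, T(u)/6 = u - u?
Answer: 3799/762 ≈ 4.9856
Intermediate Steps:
T(u) = 0 (T(u) = 6*(u - u) = 6*0 = 0)
o(J, Z) = 9 + Z + 9*J (o(J, Z) = 9*(1 + J) + Z = (9 + 9*J) + Z = 9 + Z + 9*J)
(-31497 + 23899)/(o(-151, -174) + T(-159)) = (-31497 + 23899)/((9 - 174 + 9*(-151)) + 0) = -7598/((9 - 174 - 1359) + 0) = -7598/(-1524 + 0) = -7598/(-1524) = -7598*(-1/1524) = 3799/762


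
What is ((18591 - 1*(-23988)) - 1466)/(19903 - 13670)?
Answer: 41113/6233 ≈ 6.5960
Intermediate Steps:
((18591 - 1*(-23988)) - 1466)/(19903 - 13670) = ((18591 + 23988) - 1466)/6233 = (42579 - 1466)*(1/6233) = 41113*(1/6233) = 41113/6233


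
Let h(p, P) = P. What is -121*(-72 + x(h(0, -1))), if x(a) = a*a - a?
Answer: 8470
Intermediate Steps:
x(a) = a² - a
-121*(-72 + x(h(0, -1))) = -121*(-72 - (-1 - 1)) = -121*(-72 - 1*(-2)) = -121*(-72 + 2) = -121*(-70) = 8470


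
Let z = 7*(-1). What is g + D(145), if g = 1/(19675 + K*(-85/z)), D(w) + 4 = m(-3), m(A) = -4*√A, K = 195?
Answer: -617193/154300 - 4*I*√3 ≈ -4.0 - 6.9282*I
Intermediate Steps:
z = -7
D(w) = -4 - 4*I*√3
g = 7/154300 (g = 1/(19675 + 195*(-85/(-7))) = 1/(19675 + 195*(-85*(-⅐))) = 1/(19675 + 195*(85/7)) = 1/(19675 + 16575/7) = 1/(154300/7) = 7/154300 ≈ 4.5366e-5)
g + D(145) = 7/154300 + (-4 - 4*I*√3) = -617193/154300 - 4*I*√3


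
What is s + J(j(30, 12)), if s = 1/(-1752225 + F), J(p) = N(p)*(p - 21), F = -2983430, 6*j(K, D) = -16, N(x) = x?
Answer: 2689852031/42620895 ≈ 63.111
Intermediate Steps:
j(K, D) = -8/3 (j(K, D) = (1/6)*(-16) = -8/3)
J(p) = p*(-21 + p) (J(p) = p*(p - 21) = p*(-21 + p))
s = -1/4735655 (s = 1/(-1752225 - 2983430) = 1/(-4735655) = -1/4735655 ≈ -2.1116e-7)
s + J(j(30, 12)) = -1/4735655 - 8*(-21 - 8/3)/3 = -1/4735655 - 8/3*(-71/3) = -1/4735655 + 568/9 = 2689852031/42620895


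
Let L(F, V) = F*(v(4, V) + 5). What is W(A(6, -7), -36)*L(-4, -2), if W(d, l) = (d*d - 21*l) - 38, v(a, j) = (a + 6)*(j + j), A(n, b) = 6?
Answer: 105560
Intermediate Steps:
v(a, j) = 2*j*(6 + a) (v(a, j) = (6 + a)*(2*j) = 2*j*(6 + a))
W(d, l) = -38 + d² - 21*l (W(d, l) = (d² - 21*l) - 38 = -38 + d² - 21*l)
L(F, V) = F*(5 + 20*V) (L(F, V) = F*(2*V*(6 + 4) + 5) = F*(2*V*10 + 5) = F*(20*V + 5) = F*(5 + 20*V))
W(A(6, -7), -36)*L(-4, -2) = (-38 + 6² - 21*(-36))*(5*(-4)*(1 + 4*(-2))) = (-38 + 36 + 756)*(5*(-4)*(1 - 8)) = 754*(5*(-4)*(-7)) = 754*140 = 105560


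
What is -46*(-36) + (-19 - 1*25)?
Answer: 1612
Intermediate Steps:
-46*(-36) + (-19 - 1*25) = 1656 + (-19 - 25) = 1656 - 44 = 1612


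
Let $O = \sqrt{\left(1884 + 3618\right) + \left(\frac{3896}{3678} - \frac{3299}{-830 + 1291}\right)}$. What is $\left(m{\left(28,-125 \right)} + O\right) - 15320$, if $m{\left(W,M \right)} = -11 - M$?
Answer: $-15206 + \frac{5 \sqrt{158002648440771}}{847779} \approx -15132.0$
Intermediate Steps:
$O = \frac{5 \sqrt{158002648440771}}{847779}$ ($O = \sqrt{5502 + \left(3896 \cdot \frac{1}{3678} - \frac{3299}{461}\right)} = \sqrt{5502 + \left(\frac{1948}{1839} - \frac{3299}{461}\right)} = \sqrt{5502 - \frac{5168833}{847779}} = \sqrt{\frac{4659311225}{847779}} = \frac{5 \sqrt{158002648440771}}{847779} \approx 74.134$)
$\left(m{\left(28,-125 \right)} + O\right) - 15320 = \left(\left(-11 - -125\right) + \frac{5 \sqrt{158002648440771}}{847779}\right) - 15320 = \left(\left(-11 + 125\right) + \frac{5 \sqrt{158002648440771}}{847779}\right) - 15320 = \left(114 + \frac{5 \sqrt{158002648440771}}{847779}\right) - 15320 = -15206 + \frac{5 \sqrt{158002648440771}}{847779}$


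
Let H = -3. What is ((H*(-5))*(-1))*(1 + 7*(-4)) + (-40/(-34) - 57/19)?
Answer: 6854/17 ≈ 403.18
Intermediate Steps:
((H*(-5))*(-1))*(1 + 7*(-4)) + (-40/(-34) - 57/19) = (-3*(-5)*(-1))*(1 + 7*(-4)) + (-40/(-34) - 57/19) = (15*(-1))*(1 - 28) + (-40*(-1/34) - 57*1/19) = -15*(-27) + (20/17 - 3) = 405 - 31/17 = 6854/17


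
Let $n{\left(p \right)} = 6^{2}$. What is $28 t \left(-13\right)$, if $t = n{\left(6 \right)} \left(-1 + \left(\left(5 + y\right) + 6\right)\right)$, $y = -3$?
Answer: $-91728$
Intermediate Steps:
$n{\left(p \right)} = 36$
$t = 252$ ($t = 36 \left(-1 + \left(\left(5 - 3\right) + 6\right)\right) = 36 \left(-1 + \left(2 + 6\right)\right) = 36 \left(-1 + 8\right) = 36 \cdot 7 = 252$)
$28 t \left(-13\right) = 28 \cdot 252 \left(-13\right) = 7056 \left(-13\right) = -91728$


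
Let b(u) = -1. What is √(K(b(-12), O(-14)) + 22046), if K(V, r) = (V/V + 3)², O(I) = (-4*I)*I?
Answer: √22062 ≈ 148.53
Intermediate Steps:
O(I) = -4*I²
K(V, r) = 16 (K(V, r) = (1 + 3)² = 4² = 16)
√(K(b(-12), O(-14)) + 22046) = √(16 + 22046) = √22062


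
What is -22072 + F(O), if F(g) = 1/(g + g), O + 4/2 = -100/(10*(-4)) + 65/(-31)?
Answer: -2185159/99 ≈ -22072.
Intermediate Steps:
O = -99/62 (O = -2 + (-100/(10*(-4)) + 65/(-31)) = -2 + (-100/(-40) + 65*(-1/31)) = -2 + (-100*(-1/40) - 65/31) = -2 + (5/2 - 65/31) = -2 + 25/62 = -99/62 ≈ -1.5968)
F(g) = 1/(2*g)
-22072 + F(O) = -22072 + 1/(2*(-99/62)) = -22072 + (½)*(-62/99) = -22072 - 31/99 = -2185159/99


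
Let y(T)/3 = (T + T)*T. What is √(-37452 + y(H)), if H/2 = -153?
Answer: 2*√131091 ≈ 724.13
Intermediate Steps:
H = -306 (H = 2*(-153) = -306)
y(T) = 6*T² (y(T) = 3*((T + T)*T) = 3*((2*T)*T) = 3*(2*T²) = 6*T²)
√(-37452 + y(H)) = √(-37452 + 6*(-306)²) = √(-37452 + 6*93636) = √(-37452 + 561816) = √524364 = 2*√131091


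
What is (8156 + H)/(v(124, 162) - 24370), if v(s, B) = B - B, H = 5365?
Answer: -13521/24370 ≈ -0.55482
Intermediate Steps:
v(s, B) = 0
(8156 + H)/(v(124, 162) - 24370) = (8156 + 5365)/(0 - 24370) = 13521/(-24370) = 13521*(-1/24370) = -13521/24370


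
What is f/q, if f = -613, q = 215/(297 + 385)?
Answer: -418066/215 ≈ -1944.5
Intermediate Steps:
q = 215/682 ≈ 0.31525
f/q = -613/215/682 = -613*682/215 = -418066/215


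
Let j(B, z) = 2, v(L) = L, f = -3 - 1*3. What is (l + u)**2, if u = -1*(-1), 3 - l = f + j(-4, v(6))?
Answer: 64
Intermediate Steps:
f = -6 (f = -3 - 3 = -6)
l = 7 (l = 3 - (-6 + 2) = 3 - 1*(-4) = 3 + 4 = 7)
u = 1
(l + u)**2 = (7 + 1)**2 = 8**2 = 64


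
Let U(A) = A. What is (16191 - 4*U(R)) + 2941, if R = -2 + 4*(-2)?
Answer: 19172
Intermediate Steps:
R = -10 (R = -2 - 8 = -10)
(16191 - 4*U(R)) + 2941 = (16191 - 4*(-10)) + 2941 = (16191 + 40) + 2941 = 16231 + 2941 = 19172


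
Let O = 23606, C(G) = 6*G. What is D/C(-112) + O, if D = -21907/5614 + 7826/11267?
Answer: 334465411022207/14168658112 ≈ 23606.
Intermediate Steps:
D = -202891005/63252938 (D = -21907*1/5614 + 7826*(1/11267) = -21907/5614 + 7826/11267 = -202891005/63252938 ≈ -3.2076)
D/C(-112) + O = -202891005/(63252938*(6*(-112))) + 23606 = -202891005/63252938/(-672) + 23606 = -202891005/63252938*(-1/672) + 23606 = 67630335/14168658112 + 23606 = 334465411022207/14168658112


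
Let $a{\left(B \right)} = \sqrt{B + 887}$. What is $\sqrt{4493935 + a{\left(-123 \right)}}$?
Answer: $\sqrt{4493935 + 2 \sqrt{191}} \approx 2119.9$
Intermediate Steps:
$a{\left(B \right)} = \sqrt{887 + B}$
$\sqrt{4493935 + a{\left(-123 \right)}} = \sqrt{4493935 + \sqrt{887 - 123}} = \sqrt{4493935 + \sqrt{764}} = \sqrt{4493935 + 2 \sqrt{191}}$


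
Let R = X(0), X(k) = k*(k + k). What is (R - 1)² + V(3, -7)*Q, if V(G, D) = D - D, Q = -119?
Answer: 1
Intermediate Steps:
V(G, D) = 0
X(k) = 2*k² (X(k) = k*(2*k) = 2*k²)
R = 0 (R = 2*0² = 2*0 = 0)
(R - 1)² + V(3, -7)*Q = (0 - 1)² + 0*(-119) = (-1)² + 0 = 1 + 0 = 1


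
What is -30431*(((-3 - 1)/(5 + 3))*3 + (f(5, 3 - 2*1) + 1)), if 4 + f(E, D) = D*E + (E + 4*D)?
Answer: -578189/2 ≈ -2.8909e+5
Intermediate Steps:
f(E, D) = -4 + E + 4*D + D*E (f(E, D) = -4 + (D*E + (E + 4*D)) = -4 + (E + 4*D + D*E) = -4 + E + 4*D + D*E)
-30431*(((-3 - 1)/(5 + 3))*3 + (f(5, 3 - 2*1) + 1)) = -30431*(((-3 - 1)/(5 + 3))*3 + ((-4 + 5 + 4*(3 - 2*1) + (3 - 2*1)*5) + 1)) = -30431*(-4/8*3 + ((-4 + 5 + 4*(3 - 2) + (3 - 2)*5) + 1)) = -30431*(-4*1/8*3 + ((-4 + 5 + 4*1 + 1*5) + 1)) = -30431*(-1/2*3 + ((-4 + 5 + 4 + 5) + 1)) = -30431*(-3/2 + (10 + 1)) = -30431*(-3/2 + 11) = -30431*19/2 = -578189/2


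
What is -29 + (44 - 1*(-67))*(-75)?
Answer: -8354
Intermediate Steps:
-29 + (44 - 1*(-67))*(-75) = -29 + (44 + 67)*(-75) = -29 + 111*(-75) = -29 - 8325 = -8354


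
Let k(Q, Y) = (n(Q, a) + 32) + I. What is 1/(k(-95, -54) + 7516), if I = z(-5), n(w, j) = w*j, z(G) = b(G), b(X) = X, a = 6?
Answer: 1/6973 ≈ 0.00014341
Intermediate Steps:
z(G) = G
n(w, j) = j*w
I = -5
k(Q, Y) = 27 + 6*Q (k(Q, Y) = (6*Q + 32) - 5 = (32 + 6*Q) - 5 = 27 + 6*Q)
1/(k(-95, -54) + 7516) = 1/((27 + 6*(-95)) + 7516) = 1/((27 - 570) + 7516) = 1/(-543 + 7516) = 1/6973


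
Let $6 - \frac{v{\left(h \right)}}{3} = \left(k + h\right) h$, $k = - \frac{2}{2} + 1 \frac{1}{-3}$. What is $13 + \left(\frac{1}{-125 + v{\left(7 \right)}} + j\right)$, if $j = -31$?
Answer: $- \frac{4069}{226} \approx -18.004$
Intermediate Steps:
$k = - \frac{4}{3}$ ($k = \left(-2\right) \frac{1}{2} + 1 \left(- \frac{1}{3}\right) = -1 - \frac{1}{3} = - \frac{4}{3} \approx -1.3333$)
$v{\left(h \right)} = 18 - 3 h \left(- \frac{4}{3} + h\right)$ ($v{\left(h \right)} = 18 - 3 \left(- \frac{4}{3} + h\right) h = 18 - 3 h \left(- \frac{4}{3} + h\right)$)
$13 + \left(\frac{1}{-125 + v{\left(7 \right)}} + j\right) = 13 - \left(31 - \frac{1}{-125 + \left(18 - 3 \cdot 7^{2} + 4 \cdot 7\right)}\right) = 13 - \left(31 - \frac{1}{-125 + \left(18 - 147 + 28\right)}\right) = 13 - \left(31 - \frac{1}{-125 - 101}\right) = 13 - \left(31 - \frac{1}{-226}\right) = 13 - \frac{7007}{226} = - \frac{4069}{226}$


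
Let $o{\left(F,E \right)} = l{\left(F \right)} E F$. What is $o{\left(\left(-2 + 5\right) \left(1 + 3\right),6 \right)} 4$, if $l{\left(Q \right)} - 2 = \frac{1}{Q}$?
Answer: $600$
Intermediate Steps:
$l{\left(Q \right)} = 2 + \frac{1}{Q}$
$o{\left(F,E \right)} = E F \left(2 + \frac{1}{F}\right)$ ($o{\left(F,E \right)} = \left(2 + \frac{1}{F}\right) E F = E \left(2 + \frac{1}{F}\right) F = E F \left(2 + \frac{1}{F}\right)$)
$o{\left(\left(-2 + 5\right) \left(1 + 3\right),6 \right)} 4 = 6 \left(1 + 2 \left(-2 + 5\right) \left(1 + 3\right)\right) 4 = 6 \left(1 + 2 \cdot 3 \cdot 4\right) 4 = 6 \left(1 + 2 \cdot 12\right) 4 = 6 \left(1 + 24\right) 4 = 6 \cdot 25 \cdot 4 = 150 \cdot 4 = 600$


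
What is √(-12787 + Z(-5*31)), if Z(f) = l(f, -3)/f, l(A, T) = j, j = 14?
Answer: I*√307209845/155 ≈ 113.08*I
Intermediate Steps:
l(A, T) = 14
Z(f) = 14/f
√(-12787 + Z(-5*31)) = √(-12787 + 14/((-5*31))) = √(-12787 + 14/(-155)) = √(-12787 + 14*(-1/155)) = √(-12787 - 14/155) = √(-1981999/155) = I*√307209845/155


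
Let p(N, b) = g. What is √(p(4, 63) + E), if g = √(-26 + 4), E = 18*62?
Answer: √(1116 + I*√22) ≈ 33.407 + 0.0702*I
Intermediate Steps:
E = 1116
g = I*√22 (g = √(-22) = I*√22 ≈ 4.6904*I)
p(N, b) = I*√22
√(p(4, 63) + E) = √(I*√22 + 1116) = √(1116 + I*√22)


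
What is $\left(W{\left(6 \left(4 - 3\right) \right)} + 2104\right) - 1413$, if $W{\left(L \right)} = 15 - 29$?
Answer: $677$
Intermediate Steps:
$W{\left(L \right)} = -14$
$\left(W{\left(6 \left(4 - 3\right) \right)} + 2104\right) - 1413 = \left(-14 + 2104\right) - 1413 = 2090 - 1413 = 677$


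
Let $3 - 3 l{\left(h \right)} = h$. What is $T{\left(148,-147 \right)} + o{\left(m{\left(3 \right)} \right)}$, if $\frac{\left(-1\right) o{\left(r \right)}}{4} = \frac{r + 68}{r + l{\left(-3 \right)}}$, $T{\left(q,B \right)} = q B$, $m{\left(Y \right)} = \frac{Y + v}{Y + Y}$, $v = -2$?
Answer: $- \frac{284464}{13} \approx -21882.0$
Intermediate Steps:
$l{\left(h \right)} = 1 - \frac{h}{3}$
$m{\left(Y \right)} = \frac{-2 + Y}{2 Y}$ ($m{\left(Y \right)} = \frac{Y - 2}{Y + Y} = \frac{-2 + Y}{2 Y}$)
$T{\left(q,B \right)} = B q$
$o{\left(r \right)} = - \frac{4 \left(68 + r\right)}{2 + r}$ ($o{\left(r \right)} = - 4 \frac{r + 68}{r + \left(1 - -1\right)} = - 4 \frac{68 + r}{r + \left(1 + 1\right)} = - 4 \frac{68 + r}{r + 2} = - 4 \frac{68 + r}{2 + r} = - \frac{4 \left(68 + r\right)}{2 + r}$)
$T{\left(148,-147 \right)} + o{\left(m{\left(3 \right)} \right)} = \left(-147\right) 148 + \frac{4 \left(-68 - \frac{-2 + 3}{2 \cdot 3}\right)}{2 + \frac{-2 + 3}{2 \cdot 3}} = -21756 + \frac{4 \left(-68 - \frac{1}{2} \cdot \frac{1}{3} \cdot 1\right)}{2 + \frac{1}{2} \cdot \frac{1}{3} \cdot 1} = -21756 + \frac{4 \left(-68 - \frac{1}{6}\right)}{2 + \frac{1}{6}} = -21756 + \frac{4 \left(-68 - \frac{1}{6}\right)}{\frac{13}{6}} = -21756 + 4 \cdot \frac{6}{13} \left(- \frac{409}{6}\right) = -21756 - \frac{1636}{13} = - \frac{284464}{13}$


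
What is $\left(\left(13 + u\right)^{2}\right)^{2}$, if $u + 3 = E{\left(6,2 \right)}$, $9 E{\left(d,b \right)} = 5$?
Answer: $\frac{81450625}{6561} \approx 12414.0$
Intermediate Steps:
$E{\left(d,b \right)} = \frac{5}{9}$ ($E{\left(d,b \right)} = \frac{1}{9} \cdot 5 = \frac{5}{9}$)
$u = - \frac{22}{9}$ ($u = -3 + \frac{5}{9} = - \frac{22}{9} \approx -2.4444$)
$\left(\left(13 + u\right)^{2}\right)^{2} = \left(\left(13 - \frac{22}{9}\right)^{2}\right)^{2} = \left(\left(\frac{95}{9}\right)^{2}\right)^{2} = \left(\frac{9025}{81}\right)^{2} = \frac{81450625}{6561}$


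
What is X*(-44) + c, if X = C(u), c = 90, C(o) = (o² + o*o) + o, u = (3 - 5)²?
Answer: -1494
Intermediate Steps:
u = 4 (u = (-2)² = 4)
C(o) = o + 2*o² (C(o) = (o² + o²) + o = 2*o² + o = o + 2*o²)
X = 36 (X = 4*(1 + 2*4) = 4*(1 + 8) = 4*9 = 36)
X*(-44) + c = 36*(-44) + 90 = -1584 + 90 = -1494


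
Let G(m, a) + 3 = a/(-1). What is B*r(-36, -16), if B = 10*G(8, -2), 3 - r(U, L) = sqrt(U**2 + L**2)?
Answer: -30 + 40*sqrt(97) ≈ 363.95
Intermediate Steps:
G(m, a) = -3 - a (G(m, a) = -3 + a/(-1) = -3 + a*(-1) = -3 - a)
r(U, L) = 3 - sqrt(L**2 + U**2) (r(U, L) = 3 - sqrt(U**2 + L**2) = 3 - sqrt(L**2 + U**2))
B = -10 (B = 10*(-3 - 1*(-2)) = 10*(-3 + 2) = 10*(-1) = -10)
B*r(-36, -16) = -10*(3 - sqrt((-16)**2 + (-36)**2)) = -10*(3 - sqrt(256 + 1296)) = -10*(3 - sqrt(1552)) = -10*(3 - 4*sqrt(97)) = -30 + 40*sqrt(97)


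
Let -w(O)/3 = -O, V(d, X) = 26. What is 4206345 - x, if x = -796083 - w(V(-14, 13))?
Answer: 5002506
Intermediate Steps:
w(O) = 3*O (w(O) = -(-3)*O = 3*O)
x = -796161 (x = -796083 - 3*26 = -796083 - 1*78 = -796083 - 78 = -796161)
4206345 - x = 4206345 - 1*(-796161) = 4206345 + 796161 = 5002506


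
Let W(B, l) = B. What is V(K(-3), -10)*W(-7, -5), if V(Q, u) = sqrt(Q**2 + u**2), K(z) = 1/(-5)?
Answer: -7*sqrt(2501)/5 ≈ -70.014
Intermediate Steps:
K(z) = -1/5
V(K(-3), -10)*W(-7, -5) = sqrt((-1/5)**2 + (-10)**2)*(-7) = sqrt(1/25 + 100)*(-7) = sqrt(2501/25)*(-7) = (sqrt(2501)/5)*(-7) = -7*sqrt(2501)/5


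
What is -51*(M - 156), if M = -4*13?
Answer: 10608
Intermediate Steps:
M = -52
-51*(M - 156) = -51*(-52 - 156) = -51*(-208) = 10608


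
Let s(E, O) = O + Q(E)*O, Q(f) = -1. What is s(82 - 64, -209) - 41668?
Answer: -41668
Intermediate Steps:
s(E, O) = 0 (s(E, O) = O - O = 0)
s(82 - 64, -209) - 41668 = 0 - 41668 = -41668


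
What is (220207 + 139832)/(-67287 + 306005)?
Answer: 360039/238718 ≈ 1.5082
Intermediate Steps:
(220207 + 139832)/(-67287 + 306005) = 360039/238718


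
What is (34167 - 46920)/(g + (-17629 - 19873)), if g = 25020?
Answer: 12753/12482 ≈ 1.0217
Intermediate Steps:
(34167 - 46920)/(g + (-17629 - 19873)) = (34167 - 46920)/(25020 + (-17629 - 19873)) = -12753/(25020 - 37502) = -12753/(-12482) = -12753*(-1/12482) = 12753/12482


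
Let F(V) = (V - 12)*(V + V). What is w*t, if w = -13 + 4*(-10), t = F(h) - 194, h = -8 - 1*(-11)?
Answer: 13144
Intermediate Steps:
h = 3 (h = -8 + 11 = 3)
F(V) = 2*V*(-12 + V) (F(V) = (-12 + V)*(2*V) = 2*V*(-12 + V))
t = -248 (t = 2*3*(-12 + 3) - 194 = 2*3*(-9) - 194 = -54 - 194 = -248)
w = -53 (w = -13 - 40 = -53)
w*t = -53*(-248) = 13144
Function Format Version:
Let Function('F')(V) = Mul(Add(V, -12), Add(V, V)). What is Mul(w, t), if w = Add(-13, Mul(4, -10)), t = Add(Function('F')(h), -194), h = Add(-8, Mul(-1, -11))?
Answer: 13144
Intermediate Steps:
h = 3 (h = Add(-8, 11) = 3)
Function('F')(V) = Mul(2, V, Add(-12, V)) (Function('F')(V) = Mul(Add(-12, V), Mul(2, V)) = Mul(2, V, Add(-12, V)))
t = -248 (t = Add(Mul(2, 3, Add(-12, 3)), -194) = Add(Mul(2, 3, -9), -194) = Add(-54, -194) = -248)
w = -53 (w = Add(-13, -40) = -53)
Mul(w, t) = Mul(-53, -248) = 13144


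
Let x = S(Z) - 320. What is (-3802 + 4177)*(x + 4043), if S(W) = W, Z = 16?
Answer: 1402125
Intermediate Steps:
x = -304 (x = 16 - 320 = -304)
(-3802 + 4177)*(x + 4043) = (-3802 + 4177)*(-304 + 4043) = 375*3739 = 1402125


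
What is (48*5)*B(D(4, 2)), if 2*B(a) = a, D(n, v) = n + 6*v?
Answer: 1920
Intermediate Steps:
B(a) = a/2
(48*5)*B(D(4, 2)) = (48*5)*((4 + 6*2)/2) = 240*((4 + 12)/2) = 240*((½)*16) = 240*8 = 1920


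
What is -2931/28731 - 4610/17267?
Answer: -61019829/165366059 ≈ -0.36900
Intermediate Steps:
-2931/28731 - 4610/17267 = -2931*1/28731 - 4610*1/17267 = -977/9577 - 4610/17267 = -61019829/165366059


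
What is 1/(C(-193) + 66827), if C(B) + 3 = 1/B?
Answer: 193/12897031 ≈ 1.4965e-5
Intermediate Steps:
C(B) = -3 + 1/B
1/(C(-193) + 66827) = 1/((-3 + 1/(-193)) + 66827) = 1/((-3 - 1/193) + 66827) = 1/(-580/193 + 66827) = 1/(12897031/193) = 193/12897031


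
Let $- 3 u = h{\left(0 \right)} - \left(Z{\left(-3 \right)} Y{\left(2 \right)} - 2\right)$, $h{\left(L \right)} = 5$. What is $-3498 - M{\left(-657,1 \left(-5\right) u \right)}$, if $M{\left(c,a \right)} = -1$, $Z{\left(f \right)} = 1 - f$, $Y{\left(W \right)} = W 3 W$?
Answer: $-3497$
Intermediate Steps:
$Y{\left(W \right)} = 3 W^{2}$ ($Y{\left(W \right)} = 3 W W = 3 W^{2}$)
$u = \frac{41}{3}$ ($u = - \frac{5 - \left(\left(1 - -3\right) 3 \cdot 2^{2} - 2\right)}{3} = - \frac{5 - \left(\left(1 + 3\right) 3 \cdot 4 - 2\right)}{3} = - \frac{5 - \left(4 \cdot 12 - 2\right)}{3} = - \frac{5 - \left(48 - 2\right)}{3} = - \frac{5 - 46}{3} = \left(- \frac{1}{3}\right) \left(-41\right) = \frac{41}{3} \approx 13.667$)
$-3498 - M{\left(-657,1 \left(-5\right) u \right)} = -3498 - -1 = -3498 + 1 = -3497$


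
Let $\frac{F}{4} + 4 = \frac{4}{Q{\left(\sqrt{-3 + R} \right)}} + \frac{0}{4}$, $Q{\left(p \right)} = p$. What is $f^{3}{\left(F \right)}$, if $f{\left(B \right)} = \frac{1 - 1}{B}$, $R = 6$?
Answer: $0$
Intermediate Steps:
$F = -16 + \frac{16 \sqrt{3}}{3}$ ($F = -16 + 4 \left(\frac{4}{\sqrt{-3 + 6}} + \frac{0}{4}\right) = -16 + 4 \left(\frac{4}{\sqrt{3}} + 0 \cdot \frac{1}{4}\right) = -16 + 4 \left(4 \frac{\sqrt{3}}{3} + 0\right) = -16 + 4 \left(\frac{4 \sqrt{3}}{3} + 0\right) = -16 + 4 \frac{4 \sqrt{3}}{3} = -16 + \frac{16 \sqrt{3}}{3} \approx -6.7624$)
$f{\left(B \right)} = 0$ ($f{\left(B \right)} = \frac{1 - 1}{B} = \frac{0}{B} = 0$)
$f^{3}{\left(F \right)} = 0^{3} = 0$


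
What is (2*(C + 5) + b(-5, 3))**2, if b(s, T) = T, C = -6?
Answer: 1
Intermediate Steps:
(2*(C + 5) + b(-5, 3))**2 = (2*(-6 + 5) + 3)**2 = (2*(-1) + 3)**2 = (-2 + 3)**2 = 1**2 = 1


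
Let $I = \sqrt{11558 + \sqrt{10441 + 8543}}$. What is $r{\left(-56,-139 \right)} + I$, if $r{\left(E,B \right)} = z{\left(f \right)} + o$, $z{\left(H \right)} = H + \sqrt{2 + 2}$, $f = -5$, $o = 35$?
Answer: $32 + \sqrt{11558 + 2 \sqrt{4746}} \approx 140.15$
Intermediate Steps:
$z{\left(H \right)} = 2 + H$ ($z{\left(H \right)} = H + \sqrt{4} = H + 2 = 2 + H$)
$r{\left(E,B \right)} = 32$ ($r{\left(E,B \right)} = \left(2 - 5\right) + 35 = -3 + 35 = 32$)
$I = \sqrt{11558 + 2 \sqrt{4746}}$ ($I = \sqrt{11558 + \sqrt{18984}} = \sqrt{11558 + 2 \sqrt{4746}} \approx 108.15$)
$r{\left(-56,-139 \right)} + I = 32 + \sqrt{11558 + 2 \sqrt{4746}}$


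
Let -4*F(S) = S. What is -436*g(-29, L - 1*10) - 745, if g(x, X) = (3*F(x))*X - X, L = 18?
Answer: -73121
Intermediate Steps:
F(S) = -S/4
g(x, X) = -X - 3*X*x/4 (g(x, X) = (3*(-x/4))*X - X = (-3*x/4)*X - X = -3*X*x/4 - X = -X - 3*X*x/4)
-436*g(-29, L - 1*10) - 745 = -109*(18 - 1*10)*(-4 - 3*(-29)) - 745 = -109*(18 - 10)*(-4 + 87) - 745 = -109*8*83 - 745 = -436*166 - 745 = -72376 - 745 = -73121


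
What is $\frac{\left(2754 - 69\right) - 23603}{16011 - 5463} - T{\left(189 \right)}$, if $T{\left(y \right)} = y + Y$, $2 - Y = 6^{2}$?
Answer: $- \frac{827929}{5274} \approx -156.98$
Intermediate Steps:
$Y = -34$ ($Y = 2 - 6^{2} = 2 - 36 = -34$)
$T{\left(y \right)} = -34 + y$ ($T{\left(y \right)} = y - 34 = -34 + y$)
$\frac{\left(2754 - 69\right) - 23603}{16011 - 5463} - T{\left(189 \right)} = \frac{\left(2754 - 69\right) - 23603}{16011 - 5463} - \left(-34 + 189\right) = \frac{\left(2754 - 69\right) - 23603}{10548} - 155 = \left(2685 - 23603\right) \frac{1}{10548} - 155 = \left(-20918\right) \frac{1}{10548} - 155 = - \frac{10459}{5274} - 155 = - \frac{827929}{5274}$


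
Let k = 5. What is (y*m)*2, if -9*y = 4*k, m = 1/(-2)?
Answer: 20/9 ≈ 2.2222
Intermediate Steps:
m = -1/2 ≈ -0.50000
y = -20/9 (y = -4*5/9 = -1/9*20 = -20/9 ≈ -2.2222)
(y*m)*2 = -20/9*(-1/2)*2 = (10/9)*2 = 20/9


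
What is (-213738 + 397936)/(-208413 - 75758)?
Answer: -184198/284171 ≈ -0.64819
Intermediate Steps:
(-213738 + 397936)/(-208413 - 75758) = 184198/(-284171) = 184198*(-1/284171) = -184198/284171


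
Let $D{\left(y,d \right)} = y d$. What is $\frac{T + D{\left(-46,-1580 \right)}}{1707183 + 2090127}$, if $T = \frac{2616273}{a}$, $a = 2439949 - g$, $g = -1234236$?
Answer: $\frac{267042382073}{13952019442350} \approx 0.01914$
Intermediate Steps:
$a = 3674185$ ($a = 2439949 - -1234236 = 2439949 + 1234236 = 3674185$)
$D{\left(y,d \right)} = d y$
$T = \frac{2616273}{3674185} \approx 0.71207$
$\frac{T + D{\left(-46,-1580 \right)}}{1707183 + 2090127} = \frac{\frac{2616273}{3674185} - -72680}{1707183 + 2090127} = \frac{\frac{2616273}{3674185} + 72680}{3797310} = \frac{267042382073}{3674185} \cdot \frac{1}{3797310} = \frac{267042382073}{13952019442350}$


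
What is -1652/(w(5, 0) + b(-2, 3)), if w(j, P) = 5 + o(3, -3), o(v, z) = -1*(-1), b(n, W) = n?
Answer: -413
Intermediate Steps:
o(v, z) = 1
w(j, P) = 6 (w(j, P) = 5 + 1 = 6)
-1652/(w(5, 0) + b(-2, 3)) = -1652/(6 - 2) = -1652/4 = -1652*¼ = -413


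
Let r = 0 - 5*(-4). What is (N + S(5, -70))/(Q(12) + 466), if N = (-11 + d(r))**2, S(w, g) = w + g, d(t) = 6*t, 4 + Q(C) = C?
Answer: 5908/237 ≈ 24.928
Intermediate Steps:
r = 20 (r = 0 + 20 = 20)
Q(C) = -4 + C
S(w, g) = g + w
N = 11881 (N = (-11 + 6*20)**2 = (-11 + 120)**2 = 109**2 = 11881)
(N + S(5, -70))/(Q(12) + 466) = (11881 + (-70 + 5))/((-4 + 12) + 466) = (11881 - 65)/(8 + 466) = 11816/474 = 11816*(1/474) = 5908/237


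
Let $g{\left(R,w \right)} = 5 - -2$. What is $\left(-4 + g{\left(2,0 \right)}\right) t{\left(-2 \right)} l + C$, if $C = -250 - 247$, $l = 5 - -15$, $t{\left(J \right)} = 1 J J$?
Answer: $-257$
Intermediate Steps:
$g{\left(R,w \right)} = 7$ ($g{\left(R,w \right)} = 5 + 2 = 7$)
$t{\left(J \right)} = J^{2}$ ($t{\left(J \right)} = J J = J^{2}$)
$l = 20$ ($l = 5 + 15 = 20$)
$C = -497$
$\left(-4 + g{\left(2,0 \right)}\right) t{\left(-2 \right)} l + C = \left(-4 + 7\right) \left(-2\right)^{2} \cdot 20 - 497 = 3 \cdot 4 \cdot 20 - 497 = 12 \cdot 20 - 497 = 240 - 497 = -257$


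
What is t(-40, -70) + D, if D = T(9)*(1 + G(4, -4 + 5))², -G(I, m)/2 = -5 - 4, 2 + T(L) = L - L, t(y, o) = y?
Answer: -762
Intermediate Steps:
T(L) = -2 (T(L) = -2 + (L - L) = -2 + 0 = -2)
G(I, m) = 18 (G(I, m) = -2*(-5 - 4) = -2*(-9) = 18)
D = -722 (D = -2*(1 + 18)² = -2*19² = -2*361 = -722)
t(-40, -70) + D = -40 - 722 = -762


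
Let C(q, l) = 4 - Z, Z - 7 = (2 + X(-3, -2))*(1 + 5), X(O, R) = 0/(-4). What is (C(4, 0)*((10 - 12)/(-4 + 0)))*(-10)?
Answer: 75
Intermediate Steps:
X(O, R) = 0 (X(O, R) = 0*(-1/4) = 0)
Z = 19 (Z = 7 + (2 + 0)*(1 + 5) = 7 + 2*6 = 7 + 12 = 19)
C(q, l) = -15 (C(q, l) = 4 - 1*19 = 4 - 19 = -15)
(C(4, 0)*((10 - 12)/(-4 + 0)))*(-10) = -15*(10 - 12)/(-4 + 0)*(-10) = -(-30)/(-4)*(-10) = -(-30)*(-1)/4*(-10) = -15*1/2*(-10) = -15/2*(-10) = 75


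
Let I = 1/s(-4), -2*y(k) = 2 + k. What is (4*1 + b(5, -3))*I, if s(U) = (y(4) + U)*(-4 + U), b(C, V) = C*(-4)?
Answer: -2/7 ≈ -0.28571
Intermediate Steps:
b(C, V) = -4*C
y(k) = -1 - k/2 (y(k) = -(2 + k)/2 = -1 - k/2)
s(U) = (-4 + U)*(-3 + U) (s(U) = ((-1 - 1/2*4) + U)*(-4 + U) = ((-1 - 2) + U)*(-4 + U) = (-3 + U)*(-4 + U) = (-4 + U)*(-3 + U))
I = 1/56 (I = 1/(12 + (-4)**2 - 7*(-4)) = 1/(12 + 16 + 28) = 1/56 ≈ 0.017857)
(4*1 + b(5, -3))*I = (4*1 - 4*5)*(1/56) = (4 - 20)*(1/56) = -16*1/56 = -2/7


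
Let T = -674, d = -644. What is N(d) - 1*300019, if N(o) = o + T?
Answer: -301337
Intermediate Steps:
N(o) = -674 + o (N(o) = o - 674 = -674 + o)
N(d) - 1*300019 = (-674 - 644) - 1*300019 = -1318 - 300019 = -301337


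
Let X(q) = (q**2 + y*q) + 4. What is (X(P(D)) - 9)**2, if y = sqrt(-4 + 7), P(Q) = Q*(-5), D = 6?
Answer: 803725 - 53700*sqrt(3) ≈ 7.1071e+5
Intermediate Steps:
P(Q) = -5*Q
y = sqrt(3) ≈ 1.7320
X(q) = 4 + q**2 + q*sqrt(3) (X(q) = (q**2 + sqrt(3)*q) + 4 = (q**2 + q*sqrt(3)) + 4 = 4 + q**2 + q*sqrt(3))
(X(P(D)) - 9)**2 = ((4 + (-5*6)**2 + (-5*6)*sqrt(3)) - 9)**2 = ((4 + (-30)**2 - 30*sqrt(3)) - 9)**2 = ((4 + 900 - 30*sqrt(3)) - 9)**2 = ((904 - 30*sqrt(3)) - 9)**2 = (895 - 30*sqrt(3))**2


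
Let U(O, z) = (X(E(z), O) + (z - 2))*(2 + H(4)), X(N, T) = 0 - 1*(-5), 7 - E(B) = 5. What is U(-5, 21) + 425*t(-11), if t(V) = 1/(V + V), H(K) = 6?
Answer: 3799/22 ≈ 172.68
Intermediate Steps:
E(B) = 2 (E(B) = 7 - 1*5 = 7 - 5 = 2)
X(N, T) = 5 (X(N, T) = 0 + 5 = 5)
t(V) = 1/(2*V)
U(O, z) = 24 + 8*z (U(O, z) = (5 + (z - 2))*(2 + 6) = (5 + (-2 + z))*8 = (3 + z)*8 = 24 + 8*z)
U(-5, 21) + 425*t(-11) = (24 + 8*21) + 425*((½)/(-11)) = (24 + 168) + 425*((½)*(-1/11)) = 192 + 425*(-1/22) = 192 - 425/22 = 3799/22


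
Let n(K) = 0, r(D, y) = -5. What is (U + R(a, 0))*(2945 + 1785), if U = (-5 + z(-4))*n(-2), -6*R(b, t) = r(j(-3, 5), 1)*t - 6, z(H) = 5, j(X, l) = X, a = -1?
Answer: 4730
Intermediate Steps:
R(b, t) = 1 + 5*t/6 (R(b, t) = -(-5*t - 6)/6 = -(-6 - 5*t)/6 = 1 + 5*t/6)
U = 0 (U = (-5 + 5)*0 = 0*0 = 0)
(U + R(a, 0))*(2945 + 1785) = (0 + (1 + (5/6)*0))*(2945 + 1785) = (0 + (1 + 0))*4730 = (0 + 1)*4730 = 1*4730 = 4730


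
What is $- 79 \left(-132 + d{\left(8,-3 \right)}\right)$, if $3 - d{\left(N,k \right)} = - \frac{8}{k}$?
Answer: $\frac{31205}{3} \approx 10402.0$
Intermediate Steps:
$d{\left(N,k \right)} = 3 + \frac{8}{k}$ ($d{\left(N,k \right)} = 3 - - \frac{8}{k} = 3 + \frac{8}{k}$)
$- 79 \left(-132 + d{\left(8,-3 \right)}\right) = - 79 \left(-132 + \left(3 + \frac{8}{-3}\right)\right) = - 79 \left(-132 + \left(3 + 8 \left(- \frac{1}{3}\right)\right)\right) = - 79 \left(-132 + \left(3 - \frac{8}{3}\right)\right) = - 79 \left(-132 + \frac{1}{3}\right) = \left(-79\right) \left(- \frac{395}{3}\right) = \frac{31205}{3}$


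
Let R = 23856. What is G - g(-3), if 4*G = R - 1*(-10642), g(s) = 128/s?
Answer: 52003/6 ≈ 8667.2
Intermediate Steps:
G = 17249/2 (G = (23856 - 1*(-10642))/4 = (23856 + 10642)/4 = (1/4)*34498 = 17249/2 ≈ 8624.5)
G - g(-3) = 17249/2 - 128/(-3) = 17249/2 - 128*(-1)/3 = 17249/2 - 1*(-128/3) = 17249/2 + 128/3 = 52003/6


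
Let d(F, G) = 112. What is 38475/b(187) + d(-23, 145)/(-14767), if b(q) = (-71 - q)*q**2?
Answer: -526208183/44409301178 ≈ -0.011849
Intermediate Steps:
b(q) = q**2*(-71 - q)
38475/b(187) + d(-23, 145)/(-14767) = 38475/((187**2*(-71 - 1*187))) + 112/(-14767) = 38475/((34969*(-71 - 187))) + 112*(-1/14767) = 38475/((34969*(-258))) - 112/14767 = 38475/(-9022002) - 112/14767 = 38475*(-1/9022002) - 112/14767 = -12825/3007334 - 112/14767 = -526208183/44409301178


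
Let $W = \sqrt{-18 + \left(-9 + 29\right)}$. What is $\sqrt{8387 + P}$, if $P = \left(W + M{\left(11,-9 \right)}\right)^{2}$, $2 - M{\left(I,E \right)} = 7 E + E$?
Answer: $\sqrt{13865 + 148 \sqrt{2}} \approx 118.64$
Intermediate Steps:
$M{\left(I,E \right)} = 2 - 8 E$ ($M{\left(I,E \right)} = 2 - \left(7 E + E\right) = 2 - 8 E$)
$W = \sqrt{2}$ ($W = \sqrt{-18 + 20} = \sqrt{2} \approx 1.4142$)
$P = \left(74 + \sqrt{2}\right)^{2}$ ($P = \left(\sqrt{2} + \left(2 - -72\right)\right)^{2} = \left(\sqrt{2} + \left(2 + 72\right)\right)^{2} = \left(\sqrt{2} + 74\right)^{2} = \left(74 + \sqrt{2}\right)^{2} \approx 5687.3$)
$\sqrt{8387 + P} = \sqrt{8387 + \left(74 + \sqrt{2}\right)^{2}}$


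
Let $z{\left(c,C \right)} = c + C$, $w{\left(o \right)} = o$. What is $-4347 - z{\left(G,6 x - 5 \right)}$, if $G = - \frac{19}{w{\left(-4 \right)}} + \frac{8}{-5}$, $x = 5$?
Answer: $- \frac{87503}{20} \approx -4375.1$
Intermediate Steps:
$G = \frac{63}{20}$ ($G = - \frac{19}{-4} + \frac{8}{-5} = \left(-19\right) \left(- \frac{1}{4}\right) + 8 \left(- \frac{1}{5}\right) = \frac{19}{4} - \frac{8}{5} = \frac{63}{20} \approx 3.15$)
$z{\left(c,C \right)} = C + c$
$-4347 - z{\left(G,6 x - 5 \right)} = -4347 - \left(\left(6 \cdot 5 - 5\right) + \frac{63}{20}\right) = -4347 - \left(\left(30 - 5\right) + \frac{63}{20}\right) = -4347 - \left(25 + \frac{63}{20}\right) = -4347 - \frac{563}{20} = - \frac{87503}{20}$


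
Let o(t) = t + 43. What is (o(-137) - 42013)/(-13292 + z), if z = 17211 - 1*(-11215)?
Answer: -42107/15134 ≈ -2.7823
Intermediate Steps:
o(t) = 43 + t
z = 28426 (z = 17211 + 11215 = 28426)
(o(-137) - 42013)/(-13292 + z) = ((43 - 137) - 42013)/(-13292 + 28426) = (-94 - 42013)/15134 = -42107*1/15134 = -42107/15134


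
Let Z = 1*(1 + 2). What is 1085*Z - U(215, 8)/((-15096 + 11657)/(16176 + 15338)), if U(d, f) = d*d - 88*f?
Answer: 1445742739/3439 ≈ 4.2040e+5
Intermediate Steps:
Z = 3 (Z = 1*3 = 3)
U(d, f) = d² - 88*f
1085*Z - U(215, 8)/((-15096 + 11657)/(16176 + 15338)) = 1085*3 - (215² - 88*8)/((-15096 + 11657)/(16176 + 15338)) = 3255 - (46225 - 704)/((-3439/31514)) = 3255 - 45521/((-3439*1/31514)) = 3255 - 45521/(-3439/31514) = 3255 - 45521*(-31514)/3439 = 3255 - 1*(-1434548794/3439) = 3255 + 1434548794/3439 = 1445742739/3439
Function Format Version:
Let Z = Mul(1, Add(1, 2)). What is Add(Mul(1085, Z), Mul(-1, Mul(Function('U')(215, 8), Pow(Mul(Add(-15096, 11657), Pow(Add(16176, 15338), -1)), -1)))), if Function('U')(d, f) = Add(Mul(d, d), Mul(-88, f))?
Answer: Rational(1445742739, 3439) ≈ 4.2040e+5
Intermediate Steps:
Z = 3 (Z = Mul(1, 3) = 3)
Function('U')(d, f) = Add(Pow(d, 2), Mul(-88, f))
Add(Mul(1085, Z), Mul(-1, Mul(Function('U')(215, 8), Pow(Mul(Add(-15096, 11657), Pow(Add(16176, 15338), -1)), -1)))) = Add(Mul(1085, 3), Mul(-1, Mul(Add(Pow(215, 2), Mul(-88, 8)), Pow(Mul(Add(-15096, 11657), Pow(Add(16176, 15338), -1)), -1)))) = Add(3255, Mul(-1, Mul(Add(46225, -704), Pow(Mul(-3439, Pow(31514, -1)), -1)))) = Add(3255, Mul(-1, Mul(45521, Pow(Mul(-3439, Rational(1, 31514)), -1)))) = Add(3255, Mul(-1, Mul(45521, Pow(Rational(-3439, 31514), -1)))) = Add(3255, Mul(-1, Mul(45521, Rational(-31514, 3439)))) = Add(3255, Mul(-1, Rational(-1434548794, 3439))) = Add(3255, Rational(1434548794, 3439)) = Rational(1445742739, 3439)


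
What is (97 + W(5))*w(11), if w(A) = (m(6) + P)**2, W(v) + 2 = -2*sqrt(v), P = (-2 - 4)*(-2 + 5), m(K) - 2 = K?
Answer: 9500 - 200*sqrt(5) ≈ 9052.8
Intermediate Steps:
m(K) = 2 + K
P = -18 (P = -6*3 = -18)
W(v) = -2 - 2*sqrt(v)
w(A) = 100 (w(A) = ((2 + 6) - 18)**2 = (8 - 18)**2 = (-10)**2 = 100)
(97 + W(5))*w(11) = (97 + (-2 - 2*sqrt(5)))*100 = (95 - 2*sqrt(5))*100 = 9500 - 200*sqrt(5)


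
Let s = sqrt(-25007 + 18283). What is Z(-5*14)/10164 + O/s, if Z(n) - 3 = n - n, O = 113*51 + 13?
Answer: 1/3388 - 2888*I/41 ≈ 0.00029516 - 70.439*I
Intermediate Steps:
s = 82*I (s = sqrt(-6724) = 82*I ≈ 82.0*I)
O = 5776 (O = 5763 + 13 = 5776)
Z(n) = 3 (Z(n) = 3 + (n - n) = 3 + 0 = 3)
Z(-5*14)/10164 + O/s = 3/10164 + 5776/((82*I)) = 3*(1/10164) + 5776*(-I/82) = 1/3388 - 2888*I/41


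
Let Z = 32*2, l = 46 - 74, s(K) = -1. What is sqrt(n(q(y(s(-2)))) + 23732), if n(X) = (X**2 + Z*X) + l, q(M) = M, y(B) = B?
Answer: sqrt(23641) ≈ 153.76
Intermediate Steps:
l = -28
Z = 64
n(X) = -28 + X**2 + 64*X (n(X) = (X**2 + 64*X) - 28 = -28 + X**2 + 64*X)
sqrt(n(q(y(s(-2)))) + 23732) = sqrt((-28 + (-1)**2 + 64*(-1)) + 23732) = sqrt((-28 + 1 - 64) + 23732) = sqrt(-91 + 23732) = sqrt(23641)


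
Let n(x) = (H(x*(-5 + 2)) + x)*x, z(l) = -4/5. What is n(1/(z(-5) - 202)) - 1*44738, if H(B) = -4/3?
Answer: -45999425863/1028196 ≈ -44738.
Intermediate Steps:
z(l) = -⅘ (z(l) = -4*⅕ = -⅘)
H(B) = -4/3 (H(B) = -4*⅓ = -4/3)
n(x) = x*(-4/3 + x) (n(x) = (-4/3 + x)*x = x*(-4/3 + x))
n(1/(z(-5) - 202)) - 1*44738 = (-4 + 3/(-⅘ - 202))/(3*(-⅘ - 202)) - 1*44738 = (-4 + 3/(-1014/5))/(3*(-1014/5)) - 44738 = (⅓)*(-5/1014)*(-4 + 3*(-5/1014)) - 44738 = (⅓)*(-5/1014)*(-4 - 5/338) - 44738 = (⅓)*(-5/1014)*(-1357/338) - 44738 = 6785/1028196 - 44738 = -45999425863/1028196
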